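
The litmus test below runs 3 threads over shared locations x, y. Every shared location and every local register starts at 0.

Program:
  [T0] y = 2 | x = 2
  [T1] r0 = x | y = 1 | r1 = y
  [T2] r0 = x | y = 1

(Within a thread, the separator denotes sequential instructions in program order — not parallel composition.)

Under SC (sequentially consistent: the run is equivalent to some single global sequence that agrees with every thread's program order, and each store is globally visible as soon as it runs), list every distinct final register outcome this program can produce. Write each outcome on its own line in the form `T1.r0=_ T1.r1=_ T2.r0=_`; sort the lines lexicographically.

T1.r0=0 T1.r1=1 T2.r0=0
T1.r0=0 T1.r1=1 T2.r0=2
T1.r0=0 T1.r1=2 T2.r0=0
T1.r0=0 T1.r1=2 T2.r0=2
T1.r0=2 T1.r1=1 T2.r0=0
T1.r0=2 T1.r1=1 T2.r0=2

outcome vector order: (T1.r0,T1.r1,T2.r0)
|SC outcomes| = 6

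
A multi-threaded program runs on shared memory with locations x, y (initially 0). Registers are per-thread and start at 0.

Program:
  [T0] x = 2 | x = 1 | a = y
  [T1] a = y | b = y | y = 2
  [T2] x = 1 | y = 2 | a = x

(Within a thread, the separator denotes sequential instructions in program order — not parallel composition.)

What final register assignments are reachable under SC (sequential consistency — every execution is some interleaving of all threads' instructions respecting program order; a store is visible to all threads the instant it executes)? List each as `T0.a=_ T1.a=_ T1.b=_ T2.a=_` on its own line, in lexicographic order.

outcome vector order: (T0.a,T1.a,T1.b,T2.a)
|SC outcomes| = 9

T0.a=0 T1.a=0 T1.b=0 T2.a=1
T0.a=0 T1.a=0 T1.b=2 T2.a=1
T0.a=0 T1.a=2 T1.b=2 T2.a=1
T0.a=2 T1.a=0 T1.b=0 T2.a=1
T0.a=2 T1.a=0 T1.b=0 T2.a=2
T0.a=2 T1.a=0 T1.b=2 T2.a=1
T0.a=2 T1.a=0 T1.b=2 T2.a=2
T0.a=2 T1.a=2 T1.b=2 T2.a=1
T0.a=2 T1.a=2 T1.b=2 T2.a=2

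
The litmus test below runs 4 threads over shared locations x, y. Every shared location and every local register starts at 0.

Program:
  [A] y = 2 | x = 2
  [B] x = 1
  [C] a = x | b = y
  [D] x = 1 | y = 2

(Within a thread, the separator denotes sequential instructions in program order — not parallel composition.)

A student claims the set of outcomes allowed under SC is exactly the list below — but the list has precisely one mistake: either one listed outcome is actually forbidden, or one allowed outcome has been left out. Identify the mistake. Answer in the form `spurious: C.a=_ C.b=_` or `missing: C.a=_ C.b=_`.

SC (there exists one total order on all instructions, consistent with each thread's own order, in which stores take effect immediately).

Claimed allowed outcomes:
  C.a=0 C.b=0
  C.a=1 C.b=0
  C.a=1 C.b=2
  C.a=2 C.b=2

outcome vector order: (C.a,C.b)
[SC] allowed = {00, 02, 10, 12, 22}
SC∖claimed = {02}

missing: C.a=0 C.b=2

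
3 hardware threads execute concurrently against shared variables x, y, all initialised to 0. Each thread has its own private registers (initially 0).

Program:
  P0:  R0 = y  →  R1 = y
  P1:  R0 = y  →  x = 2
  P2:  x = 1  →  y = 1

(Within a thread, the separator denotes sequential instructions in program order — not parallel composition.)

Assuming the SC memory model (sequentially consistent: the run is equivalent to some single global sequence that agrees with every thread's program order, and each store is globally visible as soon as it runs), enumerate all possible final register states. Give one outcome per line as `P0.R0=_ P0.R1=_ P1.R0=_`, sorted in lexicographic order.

outcome vector order: (P0.R0,P0.R1,P1.R0)
|SC outcomes| = 6

P0.R0=0 P0.R1=0 P1.R0=0
P0.R0=0 P0.R1=0 P1.R0=1
P0.R0=0 P0.R1=1 P1.R0=0
P0.R0=0 P0.R1=1 P1.R0=1
P0.R0=1 P0.R1=1 P1.R0=0
P0.R0=1 P0.R1=1 P1.R0=1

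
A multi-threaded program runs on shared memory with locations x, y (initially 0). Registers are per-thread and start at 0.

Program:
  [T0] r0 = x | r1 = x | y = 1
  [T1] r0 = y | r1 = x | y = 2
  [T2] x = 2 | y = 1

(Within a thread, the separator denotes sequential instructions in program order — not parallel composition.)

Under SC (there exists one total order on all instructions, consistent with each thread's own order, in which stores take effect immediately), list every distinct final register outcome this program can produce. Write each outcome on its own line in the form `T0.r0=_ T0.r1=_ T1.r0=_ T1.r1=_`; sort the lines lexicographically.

outcome vector order: (T0.r0,T0.r1,T1.r0,T1.r1)
|SC outcomes| = 10

T0.r0=0 T0.r1=0 T1.r0=0 T1.r1=0
T0.r0=0 T0.r1=0 T1.r0=0 T1.r1=2
T0.r0=0 T0.r1=0 T1.r0=1 T1.r1=0
T0.r0=0 T0.r1=0 T1.r0=1 T1.r1=2
T0.r0=0 T0.r1=2 T1.r0=0 T1.r1=0
T0.r0=0 T0.r1=2 T1.r0=0 T1.r1=2
T0.r0=0 T0.r1=2 T1.r0=1 T1.r1=2
T0.r0=2 T0.r1=2 T1.r0=0 T1.r1=0
T0.r0=2 T0.r1=2 T1.r0=0 T1.r1=2
T0.r0=2 T0.r1=2 T1.r0=1 T1.r1=2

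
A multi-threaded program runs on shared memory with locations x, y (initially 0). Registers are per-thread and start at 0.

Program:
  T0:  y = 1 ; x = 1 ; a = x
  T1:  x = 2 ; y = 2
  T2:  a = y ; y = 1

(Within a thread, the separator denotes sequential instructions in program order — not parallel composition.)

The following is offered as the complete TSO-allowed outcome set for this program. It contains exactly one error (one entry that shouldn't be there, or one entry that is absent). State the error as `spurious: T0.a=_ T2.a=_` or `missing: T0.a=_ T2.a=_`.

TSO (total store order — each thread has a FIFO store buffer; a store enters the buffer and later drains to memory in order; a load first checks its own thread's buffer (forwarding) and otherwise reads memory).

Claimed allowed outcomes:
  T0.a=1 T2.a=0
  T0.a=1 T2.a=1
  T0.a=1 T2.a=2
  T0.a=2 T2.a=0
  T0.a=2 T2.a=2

missing: T0.a=2 T2.a=1

outcome vector order: (T0.a,T2.a)
TSO: 6 outcomes — {10 11 12 20 21 22}
TSO∖claimed = {21}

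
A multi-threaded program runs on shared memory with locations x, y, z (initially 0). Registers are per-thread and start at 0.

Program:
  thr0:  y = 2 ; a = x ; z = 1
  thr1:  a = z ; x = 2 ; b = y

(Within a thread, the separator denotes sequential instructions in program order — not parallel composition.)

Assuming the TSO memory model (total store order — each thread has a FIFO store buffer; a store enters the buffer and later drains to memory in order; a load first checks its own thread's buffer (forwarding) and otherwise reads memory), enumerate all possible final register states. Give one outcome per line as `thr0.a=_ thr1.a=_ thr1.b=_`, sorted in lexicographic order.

thr0.a=0 thr1.a=0 thr1.b=0
thr0.a=0 thr1.a=0 thr1.b=2
thr0.a=0 thr1.a=1 thr1.b=2
thr0.a=2 thr1.a=0 thr1.b=0
thr0.a=2 thr1.a=0 thr1.b=2

outcome vector order: (thr0.a,thr1.a,thr1.b)
|TSO outcomes| = 5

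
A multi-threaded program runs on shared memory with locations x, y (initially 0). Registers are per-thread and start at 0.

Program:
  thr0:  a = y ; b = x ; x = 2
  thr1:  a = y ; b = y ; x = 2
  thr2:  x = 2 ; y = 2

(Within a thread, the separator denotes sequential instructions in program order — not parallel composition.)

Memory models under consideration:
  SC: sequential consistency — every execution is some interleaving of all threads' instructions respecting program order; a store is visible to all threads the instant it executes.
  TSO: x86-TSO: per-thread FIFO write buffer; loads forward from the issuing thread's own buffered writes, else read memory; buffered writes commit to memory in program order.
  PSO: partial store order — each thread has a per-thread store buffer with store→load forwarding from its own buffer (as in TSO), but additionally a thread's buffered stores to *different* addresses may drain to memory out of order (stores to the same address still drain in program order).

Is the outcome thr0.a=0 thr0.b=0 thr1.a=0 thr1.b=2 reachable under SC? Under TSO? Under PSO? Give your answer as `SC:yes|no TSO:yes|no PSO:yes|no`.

outcome vector order: (thr0.a,thr0.b,thr1.a,thr1.b)
[SC] allowed = {<0 0 0 0> <0 0 0 2> <0 0 2 2> <0 2 0 0> <0 2 0 2> <0 2 2 2> <2 2 0 0> <2 2 0 2> <2 2 2 2>}
[TSO] allowed = {<0 0 0 0> <0 0 0 2> <0 0 2 2> <0 2 0 0> <0 2 0 2> <0 2 2 2> <2 2 0 0> <2 2 0 2> <2 2 2 2>}
[PSO] allowed = {<0 0 0 0> <0 0 0 2> <0 0 2 2> <0 2 0 0> <0 2 0 2> <0 2 2 2> <2 0 0 0> <2 0 0 2> <2 0 2 2> <2 2 0 0> <2 2 0 2> <2 2 2 2>}
target <0 0 0 2> ∈ {SC,TSO,PSO}

SC:yes TSO:yes PSO:yes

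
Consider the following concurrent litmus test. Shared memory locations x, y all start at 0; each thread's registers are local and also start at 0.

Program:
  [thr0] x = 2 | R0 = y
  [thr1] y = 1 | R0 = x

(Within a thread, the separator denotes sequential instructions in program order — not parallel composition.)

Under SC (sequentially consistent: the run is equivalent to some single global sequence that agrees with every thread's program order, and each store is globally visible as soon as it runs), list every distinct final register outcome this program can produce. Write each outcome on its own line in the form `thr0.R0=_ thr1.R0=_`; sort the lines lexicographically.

thr0.R0=0 thr1.R0=2
thr0.R0=1 thr1.R0=0
thr0.R0=1 thr1.R0=2

outcome vector order: (thr0.R0,thr1.R0)
|SC outcomes| = 3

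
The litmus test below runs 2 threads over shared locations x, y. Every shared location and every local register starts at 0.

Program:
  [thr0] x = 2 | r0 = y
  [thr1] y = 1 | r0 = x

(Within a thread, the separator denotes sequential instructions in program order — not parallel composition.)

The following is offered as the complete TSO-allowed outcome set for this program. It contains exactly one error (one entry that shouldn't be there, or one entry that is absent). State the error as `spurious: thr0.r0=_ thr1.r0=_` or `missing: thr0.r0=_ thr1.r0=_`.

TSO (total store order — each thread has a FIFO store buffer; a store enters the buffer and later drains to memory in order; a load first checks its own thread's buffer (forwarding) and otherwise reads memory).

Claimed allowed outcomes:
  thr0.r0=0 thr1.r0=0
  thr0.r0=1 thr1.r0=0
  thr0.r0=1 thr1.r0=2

missing: thr0.r0=0 thr1.r0=2

outcome vector order: (thr0.r0,thr1.r0)
under TSO → 00, 02, 10, 12
TSO∖claimed = {02}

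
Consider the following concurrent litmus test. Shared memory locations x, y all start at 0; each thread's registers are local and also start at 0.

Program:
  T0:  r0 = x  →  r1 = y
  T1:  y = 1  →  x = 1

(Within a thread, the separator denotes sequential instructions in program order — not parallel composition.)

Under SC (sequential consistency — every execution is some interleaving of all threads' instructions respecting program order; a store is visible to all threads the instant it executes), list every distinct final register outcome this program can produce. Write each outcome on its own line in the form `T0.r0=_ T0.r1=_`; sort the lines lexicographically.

outcome vector order: (T0.r0,T0.r1)
|SC outcomes| = 3

T0.r0=0 T0.r1=0
T0.r0=0 T0.r1=1
T0.r0=1 T0.r1=1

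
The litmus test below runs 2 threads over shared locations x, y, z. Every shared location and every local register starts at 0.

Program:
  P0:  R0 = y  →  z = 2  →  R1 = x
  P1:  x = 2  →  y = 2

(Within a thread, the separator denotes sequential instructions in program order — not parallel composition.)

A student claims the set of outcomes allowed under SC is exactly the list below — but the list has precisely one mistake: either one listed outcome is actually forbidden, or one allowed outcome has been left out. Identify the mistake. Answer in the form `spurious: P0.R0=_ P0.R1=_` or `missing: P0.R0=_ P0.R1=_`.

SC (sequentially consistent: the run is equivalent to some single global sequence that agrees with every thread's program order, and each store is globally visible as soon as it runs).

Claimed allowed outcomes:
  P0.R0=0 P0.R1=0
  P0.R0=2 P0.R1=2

outcome vector order: (P0.R0,P0.R1)
under SC → (0,0) (0,2) (2,2)
SC∖claimed = {(0,2)}

missing: P0.R0=0 P0.R1=2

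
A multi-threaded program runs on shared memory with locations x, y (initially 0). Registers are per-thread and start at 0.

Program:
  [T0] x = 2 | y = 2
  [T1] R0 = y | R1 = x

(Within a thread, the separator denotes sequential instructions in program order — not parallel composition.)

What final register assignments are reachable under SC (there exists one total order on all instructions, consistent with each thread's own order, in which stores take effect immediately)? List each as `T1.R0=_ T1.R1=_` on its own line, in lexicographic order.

T1.R0=0 T1.R1=0
T1.R0=0 T1.R1=2
T1.R0=2 T1.R1=2

outcome vector order: (T1.R0,T1.R1)
|SC outcomes| = 3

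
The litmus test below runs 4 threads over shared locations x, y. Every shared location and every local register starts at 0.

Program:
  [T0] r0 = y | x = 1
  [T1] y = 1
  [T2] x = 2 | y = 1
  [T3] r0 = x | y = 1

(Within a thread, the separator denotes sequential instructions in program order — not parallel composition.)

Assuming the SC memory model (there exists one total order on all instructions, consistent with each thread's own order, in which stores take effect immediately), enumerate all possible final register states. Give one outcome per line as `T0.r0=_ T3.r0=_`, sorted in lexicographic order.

T0.r0=0 T3.r0=0
T0.r0=0 T3.r0=1
T0.r0=0 T3.r0=2
T0.r0=1 T3.r0=0
T0.r0=1 T3.r0=1
T0.r0=1 T3.r0=2

outcome vector order: (T0.r0,T3.r0)
|SC outcomes| = 6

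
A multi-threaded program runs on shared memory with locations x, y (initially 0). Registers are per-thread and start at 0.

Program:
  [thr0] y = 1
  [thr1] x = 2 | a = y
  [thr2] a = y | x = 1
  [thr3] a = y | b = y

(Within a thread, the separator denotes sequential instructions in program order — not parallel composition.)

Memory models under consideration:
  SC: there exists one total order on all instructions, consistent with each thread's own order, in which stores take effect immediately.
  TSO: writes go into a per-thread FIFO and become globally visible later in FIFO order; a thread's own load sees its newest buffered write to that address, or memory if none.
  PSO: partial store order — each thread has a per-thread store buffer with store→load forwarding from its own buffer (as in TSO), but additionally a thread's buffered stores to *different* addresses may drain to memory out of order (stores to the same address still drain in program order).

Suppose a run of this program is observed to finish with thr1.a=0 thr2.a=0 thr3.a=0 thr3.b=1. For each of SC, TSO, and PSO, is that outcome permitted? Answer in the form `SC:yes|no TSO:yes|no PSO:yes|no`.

SC:yes TSO:yes PSO:yes

outcome vector order: (thr1.a,thr2.a,thr3.a,thr3.b)
SC: 12 outcomes — {0/0/0/0, 0/0/0/1, 0/0/1/1, 0/1/0/0, 0/1/0/1, 0/1/1/1, 1/0/0/0, 1/0/0/1, 1/0/1/1, 1/1/0/0, 1/1/0/1, 1/1/1/1}
TSO: 12 outcomes — {0/0/0/0, 0/0/0/1, 0/0/1/1, 0/1/0/0, 0/1/0/1, 0/1/1/1, 1/0/0/0, 1/0/0/1, 1/0/1/1, 1/1/0/0, 1/1/0/1, 1/1/1/1}
PSO: 12 outcomes — {0/0/0/0, 0/0/0/1, 0/0/1/1, 0/1/0/0, 0/1/0/1, 0/1/1/1, 1/0/0/0, 1/0/0/1, 1/0/1/1, 1/1/0/0, 1/1/0/1, 1/1/1/1}
target 0/0/0/1 ∈ {SC,TSO,PSO}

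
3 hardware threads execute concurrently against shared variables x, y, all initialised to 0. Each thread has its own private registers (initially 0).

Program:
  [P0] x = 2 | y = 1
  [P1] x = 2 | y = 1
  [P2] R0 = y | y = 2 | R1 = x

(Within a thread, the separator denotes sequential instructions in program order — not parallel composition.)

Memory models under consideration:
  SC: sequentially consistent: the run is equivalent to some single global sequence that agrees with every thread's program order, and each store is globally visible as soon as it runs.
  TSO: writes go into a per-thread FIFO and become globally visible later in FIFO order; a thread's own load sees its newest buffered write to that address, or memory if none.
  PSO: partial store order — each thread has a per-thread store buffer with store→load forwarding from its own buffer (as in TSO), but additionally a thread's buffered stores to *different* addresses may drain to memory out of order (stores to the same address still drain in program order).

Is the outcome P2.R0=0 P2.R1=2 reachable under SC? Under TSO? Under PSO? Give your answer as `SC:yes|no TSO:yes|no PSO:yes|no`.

outcome vector order: (P2.R0,P2.R1)
[SC] allowed = {00, 02, 12}
[TSO] allowed = {00, 02, 12}
[PSO] allowed = {00, 02, 10, 12}
target 02 ∈ {SC,TSO,PSO}

SC:yes TSO:yes PSO:yes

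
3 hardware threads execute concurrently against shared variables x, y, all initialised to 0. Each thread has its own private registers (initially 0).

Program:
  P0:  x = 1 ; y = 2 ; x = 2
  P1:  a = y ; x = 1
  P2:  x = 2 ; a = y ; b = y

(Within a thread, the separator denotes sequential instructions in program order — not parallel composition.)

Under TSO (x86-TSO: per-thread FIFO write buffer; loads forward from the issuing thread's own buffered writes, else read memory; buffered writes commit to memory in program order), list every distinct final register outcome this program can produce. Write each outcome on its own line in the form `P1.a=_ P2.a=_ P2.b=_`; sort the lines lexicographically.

outcome vector order: (P1.a,P2.a,P2.b)
|TSO outcomes| = 6

P1.a=0 P2.a=0 P2.b=0
P1.a=0 P2.a=0 P2.b=2
P1.a=0 P2.a=2 P2.b=2
P1.a=2 P2.a=0 P2.b=0
P1.a=2 P2.a=0 P2.b=2
P1.a=2 P2.a=2 P2.b=2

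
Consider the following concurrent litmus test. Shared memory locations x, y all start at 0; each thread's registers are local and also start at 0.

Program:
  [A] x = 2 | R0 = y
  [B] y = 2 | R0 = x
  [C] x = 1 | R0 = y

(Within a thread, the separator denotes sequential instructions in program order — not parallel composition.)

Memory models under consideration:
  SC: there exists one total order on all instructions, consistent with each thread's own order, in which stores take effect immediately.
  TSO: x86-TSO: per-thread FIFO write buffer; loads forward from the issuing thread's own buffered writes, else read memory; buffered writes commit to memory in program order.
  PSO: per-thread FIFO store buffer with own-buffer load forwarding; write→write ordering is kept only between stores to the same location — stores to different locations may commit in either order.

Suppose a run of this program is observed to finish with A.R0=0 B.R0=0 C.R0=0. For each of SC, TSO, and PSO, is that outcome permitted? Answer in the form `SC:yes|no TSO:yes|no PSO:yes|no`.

outcome vector order: (A.R0,B.R0,C.R0)
SC: 9 outcomes — {0/1/0, 0/1/2, 0/2/0, 0/2/2, 2/0/2, 2/1/0, 2/1/2, 2/2/0, 2/2/2}
TSO: 12 outcomes — {0/0/0, 0/0/2, 0/1/0, 0/1/2, 0/2/0, 0/2/2, 2/0/0, 2/0/2, 2/1/0, 2/1/2, 2/2/0, 2/2/2}
PSO: 12 outcomes — {0/0/0, 0/0/2, 0/1/0, 0/1/2, 0/2/0, 0/2/2, 2/0/0, 2/0/2, 2/1/0, 2/1/2, 2/2/0, 2/2/2}
target 0/0/0 ∈ {TSO,PSO}

SC:no TSO:yes PSO:yes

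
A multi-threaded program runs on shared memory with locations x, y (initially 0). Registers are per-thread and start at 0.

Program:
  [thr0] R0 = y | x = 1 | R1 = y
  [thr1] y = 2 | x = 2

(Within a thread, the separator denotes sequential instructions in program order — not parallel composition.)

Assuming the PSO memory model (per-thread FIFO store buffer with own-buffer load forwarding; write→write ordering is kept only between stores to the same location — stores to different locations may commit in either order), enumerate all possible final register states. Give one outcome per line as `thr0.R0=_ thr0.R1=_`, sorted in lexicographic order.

outcome vector order: (thr0.R0,thr0.R1)
|PSO outcomes| = 3

thr0.R0=0 thr0.R1=0
thr0.R0=0 thr0.R1=2
thr0.R0=2 thr0.R1=2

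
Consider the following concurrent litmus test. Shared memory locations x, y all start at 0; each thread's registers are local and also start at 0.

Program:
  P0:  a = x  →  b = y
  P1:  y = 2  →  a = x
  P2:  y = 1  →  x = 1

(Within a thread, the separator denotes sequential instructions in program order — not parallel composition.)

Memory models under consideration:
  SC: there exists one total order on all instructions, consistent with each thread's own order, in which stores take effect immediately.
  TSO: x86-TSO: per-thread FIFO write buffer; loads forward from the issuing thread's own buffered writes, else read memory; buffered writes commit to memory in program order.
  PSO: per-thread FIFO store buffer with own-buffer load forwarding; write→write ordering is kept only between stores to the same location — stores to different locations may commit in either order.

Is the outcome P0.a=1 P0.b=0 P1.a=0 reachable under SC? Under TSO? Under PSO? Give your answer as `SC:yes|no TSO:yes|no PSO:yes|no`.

SC:no TSO:no PSO:yes

outcome vector order: (P0.a,P0.b,P1.a)
SC (10): <0 0 0>; <0 0 1>; <0 1 0>; <0 1 1>; <0 2 0>; <0 2 1>; <1 1 0>; <1 1 1>; <1 2 0>; <1 2 1>
TSO (10): <0 0 0>; <0 0 1>; <0 1 0>; <0 1 1>; <0 2 0>; <0 2 1>; <1 1 0>; <1 1 1>; <1 2 0>; <1 2 1>
PSO (12): <0 0 0>; <0 0 1>; <0 1 0>; <0 1 1>; <0 2 0>; <0 2 1>; <1 0 0>; <1 0 1>; <1 1 0>; <1 1 1>; <1 2 0>; <1 2 1>
target <1 0 0> ∈ {PSO}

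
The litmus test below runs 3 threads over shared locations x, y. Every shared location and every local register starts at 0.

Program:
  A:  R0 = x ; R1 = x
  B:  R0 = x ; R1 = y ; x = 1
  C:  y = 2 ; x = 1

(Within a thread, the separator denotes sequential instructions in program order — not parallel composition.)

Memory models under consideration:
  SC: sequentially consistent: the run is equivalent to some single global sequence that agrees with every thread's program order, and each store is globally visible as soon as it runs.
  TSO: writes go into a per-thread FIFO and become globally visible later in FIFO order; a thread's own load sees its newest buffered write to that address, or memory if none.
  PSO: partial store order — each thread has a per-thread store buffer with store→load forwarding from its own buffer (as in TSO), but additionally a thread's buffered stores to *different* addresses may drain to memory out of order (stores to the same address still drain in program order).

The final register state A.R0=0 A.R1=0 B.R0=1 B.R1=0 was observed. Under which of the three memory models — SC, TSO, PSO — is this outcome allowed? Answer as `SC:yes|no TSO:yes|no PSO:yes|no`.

outcome vector order: (A.R0,A.R1,B.R0,B.R1)
[SC] allowed = {0/0/0/0; 0/0/0/2; 0/0/1/2; 0/1/0/0; 0/1/0/2; 0/1/1/2; 1/1/0/0; 1/1/0/2; 1/1/1/2}
[TSO] allowed = {0/0/0/0; 0/0/0/2; 0/0/1/2; 0/1/0/0; 0/1/0/2; 0/1/1/2; 1/1/0/0; 1/1/0/2; 1/1/1/2}
[PSO] allowed = {0/0/0/0; 0/0/0/2; 0/0/1/0; 0/0/1/2; 0/1/0/0; 0/1/0/2; 0/1/1/0; 0/1/1/2; 1/1/0/0; 1/1/0/2; 1/1/1/0; 1/1/1/2}
target 0/0/1/0 ∈ {PSO}

SC:no TSO:no PSO:yes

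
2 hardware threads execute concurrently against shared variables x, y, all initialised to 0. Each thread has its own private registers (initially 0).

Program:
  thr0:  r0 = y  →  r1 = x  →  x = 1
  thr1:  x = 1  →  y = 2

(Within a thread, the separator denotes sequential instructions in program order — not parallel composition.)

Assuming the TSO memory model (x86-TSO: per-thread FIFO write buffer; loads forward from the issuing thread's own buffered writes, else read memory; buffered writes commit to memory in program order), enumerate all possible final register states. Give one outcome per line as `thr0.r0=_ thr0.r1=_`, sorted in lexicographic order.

outcome vector order: (thr0.r0,thr0.r1)
|TSO outcomes| = 3

thr0.r0=0 thr0.r1=0
thr0.r0=0 thr0.r1=1
thr0.r0=2 thr0.r1=1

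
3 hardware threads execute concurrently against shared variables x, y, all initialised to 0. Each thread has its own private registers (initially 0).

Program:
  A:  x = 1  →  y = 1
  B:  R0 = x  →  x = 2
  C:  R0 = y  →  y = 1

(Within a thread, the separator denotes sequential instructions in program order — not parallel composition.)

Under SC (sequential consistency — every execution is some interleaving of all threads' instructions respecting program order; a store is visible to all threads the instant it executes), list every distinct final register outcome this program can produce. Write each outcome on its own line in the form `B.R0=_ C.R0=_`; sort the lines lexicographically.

outcome vector order: (B.R0,C.R0)
|SC outcomes| = 4

B.R0=0 C.R0=0
B.R0=0 C.R0=1
B.R0=1 C.R0=0
B.R0=1 C.R0=1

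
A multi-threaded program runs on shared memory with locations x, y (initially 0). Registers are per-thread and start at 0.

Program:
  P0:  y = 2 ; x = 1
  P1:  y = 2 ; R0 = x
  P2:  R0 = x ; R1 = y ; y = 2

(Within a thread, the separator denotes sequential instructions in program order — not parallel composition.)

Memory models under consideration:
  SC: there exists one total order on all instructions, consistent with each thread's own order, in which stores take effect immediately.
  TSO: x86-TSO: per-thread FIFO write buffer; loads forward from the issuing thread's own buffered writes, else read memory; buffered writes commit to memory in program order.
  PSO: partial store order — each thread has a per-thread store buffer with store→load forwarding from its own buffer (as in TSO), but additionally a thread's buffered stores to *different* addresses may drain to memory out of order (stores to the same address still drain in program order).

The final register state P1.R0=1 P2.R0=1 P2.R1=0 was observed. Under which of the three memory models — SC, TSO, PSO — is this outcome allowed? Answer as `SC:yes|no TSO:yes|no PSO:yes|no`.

SC:no TSO:no PSO:yes

outcome vector order: (P1.R0,P2.R0,P2.R1)
[SC] allowed = {<0 0 0> <0 0 2> <0 1 2> <1 0 0> <1 0 2> <1 1 2>}
[TSO] allowed = {<0 0 0> <0 0 2> <0 1 2> <1 0 0> <1 0 2> <1 1 2>}
[PSO] allowed = {<0 0 0> <0 0 2> <0 1 0> <0 1 2> <1 0 0> <1 0 2> <1 1 0> <1 1 2>}
target <1 1 0> ∈ {PSO}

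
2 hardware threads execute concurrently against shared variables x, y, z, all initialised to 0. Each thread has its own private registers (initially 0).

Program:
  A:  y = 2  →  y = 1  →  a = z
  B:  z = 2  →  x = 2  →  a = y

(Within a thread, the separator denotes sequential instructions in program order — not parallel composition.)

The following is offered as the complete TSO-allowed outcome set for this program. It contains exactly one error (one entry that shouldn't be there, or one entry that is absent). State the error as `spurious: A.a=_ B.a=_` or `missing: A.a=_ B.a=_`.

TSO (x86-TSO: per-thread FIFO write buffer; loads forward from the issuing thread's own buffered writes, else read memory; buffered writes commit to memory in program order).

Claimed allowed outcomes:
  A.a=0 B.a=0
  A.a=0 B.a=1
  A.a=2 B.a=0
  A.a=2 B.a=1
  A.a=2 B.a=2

outcome vector order: (A.a,B.a)
TSO: 6 outcomes — {0/0 0/1 0/2 2/0 2/1 2/2}
TSO∖claimed = {0/2}

missing: A.a=0 B.a=2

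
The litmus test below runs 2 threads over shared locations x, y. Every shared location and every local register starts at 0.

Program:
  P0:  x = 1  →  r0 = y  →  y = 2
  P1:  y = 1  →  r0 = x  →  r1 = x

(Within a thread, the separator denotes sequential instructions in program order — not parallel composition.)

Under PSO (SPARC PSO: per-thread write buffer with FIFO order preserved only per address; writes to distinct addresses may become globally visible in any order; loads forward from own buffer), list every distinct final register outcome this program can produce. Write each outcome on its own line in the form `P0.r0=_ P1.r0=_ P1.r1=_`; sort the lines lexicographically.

P0.r0=0 P1.r0=0 P1.r1=0
P0.r0=0 P1.r0=0 P1.r1=1
P0.r0=0 P1.r0=1 P1.r1=1
P0.r0=1 P1.r0=0 P1.r1=0
P0.r0=1 P1.r0=0 P1.r1=1
P0.r0=1 P1.r0=1 P1.r1=1

outcome vector order: (P0.r0,P1.r0,P1.r1)
|PSO outcomes| = 6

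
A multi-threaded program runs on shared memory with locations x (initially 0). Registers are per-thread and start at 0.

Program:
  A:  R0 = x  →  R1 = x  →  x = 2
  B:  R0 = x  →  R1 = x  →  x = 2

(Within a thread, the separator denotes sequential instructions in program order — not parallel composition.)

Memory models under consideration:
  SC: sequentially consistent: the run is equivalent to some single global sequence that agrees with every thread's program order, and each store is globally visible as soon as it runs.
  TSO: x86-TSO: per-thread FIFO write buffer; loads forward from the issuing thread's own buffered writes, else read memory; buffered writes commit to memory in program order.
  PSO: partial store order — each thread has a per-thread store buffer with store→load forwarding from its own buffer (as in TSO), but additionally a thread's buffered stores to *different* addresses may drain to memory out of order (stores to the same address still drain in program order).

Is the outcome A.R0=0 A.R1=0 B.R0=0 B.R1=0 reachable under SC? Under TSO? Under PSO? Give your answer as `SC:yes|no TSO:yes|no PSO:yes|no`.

SC:yes TSO:yes PSO:yes

outcome vector order: (A.R0,A.R1,B.R0,B.R1)
SC: 5 outcomes — {<0 0 0 0> <0 0 0 2> <0 0 2 2> <0 2 0 0> <2 2 0 0>}
TSO: 5 outcomes — {<0 0 0 0> <0 0 0 2> <0 0 2 2> <0 2 0 0> <2 2 0 0>}
PSO: 5 outcomes — {<0 0 0 0> <0 0 0 2> <0 0 2 2> <0 2 0 0> <2 2 0 0>}
target <0 0 0 0> ∈ {SC,TSO,PSO}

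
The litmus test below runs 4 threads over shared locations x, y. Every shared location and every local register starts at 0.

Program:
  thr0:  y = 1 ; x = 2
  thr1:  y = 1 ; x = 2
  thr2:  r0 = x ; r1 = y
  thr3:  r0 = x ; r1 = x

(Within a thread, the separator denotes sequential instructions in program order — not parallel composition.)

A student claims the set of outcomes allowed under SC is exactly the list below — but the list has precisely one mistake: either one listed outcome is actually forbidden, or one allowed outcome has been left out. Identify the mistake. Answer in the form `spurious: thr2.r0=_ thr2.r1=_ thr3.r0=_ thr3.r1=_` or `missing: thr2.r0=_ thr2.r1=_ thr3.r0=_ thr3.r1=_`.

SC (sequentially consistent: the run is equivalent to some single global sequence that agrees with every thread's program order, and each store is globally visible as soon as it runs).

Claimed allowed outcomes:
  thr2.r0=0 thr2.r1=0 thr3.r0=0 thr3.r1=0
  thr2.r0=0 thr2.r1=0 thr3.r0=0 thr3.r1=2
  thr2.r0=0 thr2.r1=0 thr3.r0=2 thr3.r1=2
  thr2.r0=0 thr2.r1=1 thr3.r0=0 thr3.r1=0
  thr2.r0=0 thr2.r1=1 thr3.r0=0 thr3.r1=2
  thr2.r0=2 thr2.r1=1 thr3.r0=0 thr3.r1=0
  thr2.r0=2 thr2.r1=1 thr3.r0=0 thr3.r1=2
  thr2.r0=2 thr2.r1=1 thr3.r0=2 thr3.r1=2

missing: thr2.r0=0 thr2.r1=1 thr3.r0=2 thr3.r1=2

outcome vector order: (thr2.r0,thr2.r1,thr3.r0,thr3.r1)
SC: 9 outcomes — {(0,0,0,0) (0,0,0,2) (0,0,2,2) (0,1,0,0) (0,1,0,2) (0,1,2,2) (2,1,0,0) (2,1,0,2) (2,1,2,2)}
SC∖claimed = {(0,1,2,2)}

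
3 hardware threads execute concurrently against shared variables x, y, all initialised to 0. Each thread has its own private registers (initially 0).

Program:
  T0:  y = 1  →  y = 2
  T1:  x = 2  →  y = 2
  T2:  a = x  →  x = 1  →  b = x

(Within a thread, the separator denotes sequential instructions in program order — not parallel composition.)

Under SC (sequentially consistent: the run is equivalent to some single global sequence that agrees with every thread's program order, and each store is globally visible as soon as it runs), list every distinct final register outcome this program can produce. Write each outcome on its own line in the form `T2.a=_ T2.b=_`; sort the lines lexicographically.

T2.a=0 T2.b=1
T2.a=0 T2.b=2
T2.a=2 T2.b=1

outcome vector order: (T2.a,T2.b)
|SC outcomes| = 3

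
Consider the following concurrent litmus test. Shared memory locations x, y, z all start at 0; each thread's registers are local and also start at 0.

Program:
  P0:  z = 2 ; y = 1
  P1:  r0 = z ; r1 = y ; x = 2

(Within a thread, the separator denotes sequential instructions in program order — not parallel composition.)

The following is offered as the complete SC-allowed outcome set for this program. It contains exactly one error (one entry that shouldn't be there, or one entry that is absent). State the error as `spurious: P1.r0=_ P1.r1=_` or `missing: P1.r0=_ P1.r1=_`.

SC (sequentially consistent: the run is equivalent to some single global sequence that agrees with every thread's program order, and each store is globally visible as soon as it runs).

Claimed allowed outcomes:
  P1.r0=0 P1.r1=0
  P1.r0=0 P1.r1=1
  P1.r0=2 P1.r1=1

outcome vector order: (P1.r0,P1.r1)
under SC → (0,0); (0,1); (2,0); (2,1)
SC∖claimed = {(2,0)}

missing: P1.r0=2 P1.r1=0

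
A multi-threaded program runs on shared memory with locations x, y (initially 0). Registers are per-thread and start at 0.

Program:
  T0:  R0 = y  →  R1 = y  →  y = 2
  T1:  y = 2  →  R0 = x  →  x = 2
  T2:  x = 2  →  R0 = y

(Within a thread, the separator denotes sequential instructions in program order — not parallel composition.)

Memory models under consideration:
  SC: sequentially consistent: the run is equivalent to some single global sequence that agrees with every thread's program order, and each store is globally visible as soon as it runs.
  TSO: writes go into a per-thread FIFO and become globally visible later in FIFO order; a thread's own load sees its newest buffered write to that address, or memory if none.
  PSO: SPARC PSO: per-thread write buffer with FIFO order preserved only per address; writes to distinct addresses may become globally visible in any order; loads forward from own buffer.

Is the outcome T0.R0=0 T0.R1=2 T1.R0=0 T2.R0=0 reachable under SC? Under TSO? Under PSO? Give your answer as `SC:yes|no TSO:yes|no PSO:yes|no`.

SC:no TSO:yes PSO:yes

outcome vector order: (T0.R0,T0.R1,T1.R0,T2.R0)
SC (9): 0/0/0/2; 0/0/2/0; 0/0/2/2; 0/2/0/2; 0/2/2/0; 0/2/2/2; 2/2/0/2; 2/2/2/0; 2/2/2/2
TSO (12): 0/0/0/0; 0/0/0/2; 0/0/2/0; 0/0/2/2; 0/2/0/0; 0/2/0/2; 0/2/2/0; 0/2/2/2; 2/2/0/0; 2/2/0/2; 2/2/2/0; 2/2/2/2
PSO (12): 0/0/0/0; 0/0/0/2; 0/0/2/0; 0/0/2/2; 0/2/0/0; 0/2/0/2; 0/2/2/0; 0/2/2/2; 2/2/0/0; 2/2/0/2; 2/2/2/0; 2/2/2/2
target 0/2/0/0 ∈ {TSO,PSO}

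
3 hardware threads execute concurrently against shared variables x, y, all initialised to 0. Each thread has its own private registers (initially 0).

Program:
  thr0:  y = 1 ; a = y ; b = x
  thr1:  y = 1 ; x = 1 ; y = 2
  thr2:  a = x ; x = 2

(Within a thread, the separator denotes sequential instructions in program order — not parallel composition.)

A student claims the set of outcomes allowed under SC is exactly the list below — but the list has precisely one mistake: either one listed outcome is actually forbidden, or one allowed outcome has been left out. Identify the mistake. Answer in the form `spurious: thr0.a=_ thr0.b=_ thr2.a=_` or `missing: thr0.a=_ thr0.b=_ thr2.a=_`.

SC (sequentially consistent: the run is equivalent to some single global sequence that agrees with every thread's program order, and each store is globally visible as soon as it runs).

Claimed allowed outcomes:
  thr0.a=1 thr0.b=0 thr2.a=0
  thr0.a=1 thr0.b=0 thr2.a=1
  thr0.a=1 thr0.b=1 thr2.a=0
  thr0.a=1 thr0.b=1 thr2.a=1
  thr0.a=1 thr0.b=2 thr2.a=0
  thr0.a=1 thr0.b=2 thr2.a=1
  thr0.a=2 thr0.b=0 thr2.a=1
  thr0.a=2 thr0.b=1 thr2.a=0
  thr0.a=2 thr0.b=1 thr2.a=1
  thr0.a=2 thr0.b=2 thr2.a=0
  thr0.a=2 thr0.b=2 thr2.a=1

spurious: thr0.a=2 thr0.b=0 thr2.a=1

outcome vector order: (thr0.a,thr0.b,thr2.a)
SC: 10 outcomes — {(1,0,0), (1,0,1), (1,1,0), (1,1,1), (1,2,0), (1,2,1), (2,1,0), (2,1,1), (2,2,0), (2,2,1)}
claimed∖SC = {(2,0,1)}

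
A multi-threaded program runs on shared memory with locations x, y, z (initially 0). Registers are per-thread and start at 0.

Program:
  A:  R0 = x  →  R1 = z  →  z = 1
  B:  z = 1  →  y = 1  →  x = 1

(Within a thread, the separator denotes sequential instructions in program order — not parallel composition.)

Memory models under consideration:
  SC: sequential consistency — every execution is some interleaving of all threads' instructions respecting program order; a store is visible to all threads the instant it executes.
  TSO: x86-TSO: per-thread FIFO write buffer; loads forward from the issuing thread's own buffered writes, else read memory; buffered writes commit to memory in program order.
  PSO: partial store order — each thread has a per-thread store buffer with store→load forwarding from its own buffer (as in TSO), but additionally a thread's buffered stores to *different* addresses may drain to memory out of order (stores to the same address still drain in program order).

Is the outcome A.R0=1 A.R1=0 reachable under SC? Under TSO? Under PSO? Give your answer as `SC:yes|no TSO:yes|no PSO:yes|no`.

outcome vector order: (A.R0,A.R1)
under SC → 00; 01; 11
under TSO → 00; 01; 11
under PSO → 00; 01; 10; 11
target 10 ∈ {PSO}

SC:no TSO:no PSO:yes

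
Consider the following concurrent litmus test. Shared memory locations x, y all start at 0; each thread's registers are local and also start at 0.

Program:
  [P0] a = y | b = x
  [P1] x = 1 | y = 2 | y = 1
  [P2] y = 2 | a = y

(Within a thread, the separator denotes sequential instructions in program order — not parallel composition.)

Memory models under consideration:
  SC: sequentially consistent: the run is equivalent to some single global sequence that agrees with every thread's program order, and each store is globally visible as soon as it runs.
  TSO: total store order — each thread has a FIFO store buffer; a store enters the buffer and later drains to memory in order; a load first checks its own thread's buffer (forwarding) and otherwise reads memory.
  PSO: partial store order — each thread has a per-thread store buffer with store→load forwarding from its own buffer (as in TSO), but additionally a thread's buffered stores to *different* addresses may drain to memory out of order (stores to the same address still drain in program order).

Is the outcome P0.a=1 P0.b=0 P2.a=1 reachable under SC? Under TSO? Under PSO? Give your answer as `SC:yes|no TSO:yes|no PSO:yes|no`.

SC:no TSO:no PSO:yes

outcome vector order: (P0.a,P0.b,P2.a)
SC (10): <0 0 1>; <0 0 2>; <0 1 1>; <0 1 2>; <1 1 1>; <1 1 2>; <2 0 1>; <2 0 2>; <2 1 1>; <2 1 2>
TSO (10): <0 0 1>; <0 0 2>; <0 1 1>; <0 1 2>; <1 1 1>; <1 1 2>; <2 0 1>; <2 0 2>; <2 1 1>; <2 1 2>
PSO (12): <0 0 1>; <0 0 2>; <0 1 1>; <0 1 2>; <1 0 1>; <1 0 2>; <1 1 1>; <1 1 2>; <2 0 1>; <2 0 2>; <2 1 1>; <2 1 2>
target <1 0 1> ∈ {PSO}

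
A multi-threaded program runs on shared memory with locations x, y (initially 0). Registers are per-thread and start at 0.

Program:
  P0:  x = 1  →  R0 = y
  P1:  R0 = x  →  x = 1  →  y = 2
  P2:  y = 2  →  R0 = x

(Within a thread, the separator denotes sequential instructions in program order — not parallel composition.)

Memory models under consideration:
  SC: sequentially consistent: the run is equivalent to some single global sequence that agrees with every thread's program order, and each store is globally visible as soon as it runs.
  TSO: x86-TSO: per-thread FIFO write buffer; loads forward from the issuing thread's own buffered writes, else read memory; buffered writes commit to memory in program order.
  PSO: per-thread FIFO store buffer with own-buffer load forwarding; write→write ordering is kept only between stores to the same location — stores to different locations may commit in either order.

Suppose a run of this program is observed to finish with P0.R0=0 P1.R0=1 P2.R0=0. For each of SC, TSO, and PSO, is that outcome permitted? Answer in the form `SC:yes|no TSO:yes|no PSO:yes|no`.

outcome vector order: (P0.R0,P1.R0,P2.R0)
[SC] allowed = {(0,0,1), (0,1,1), (2,0,0), (2,0,1), (2,1,0), (2,1,1)}
[TSO] allowed = {(0,0,0), (0,0,1), (0,1,0), (0,1,1), (2,0,0), (2,0,1), (2,1,0), (2,1,1)}
[PSO] allowed = {(0,0,0), (0,0,1), (0,1,0), (0,1,1), (2,0,0), (2,0,1), (2,1,0), (2,1,1)}
target (0,1,0) ∈ {TSO,PSO}

SC:no TSO:yes PSO:yes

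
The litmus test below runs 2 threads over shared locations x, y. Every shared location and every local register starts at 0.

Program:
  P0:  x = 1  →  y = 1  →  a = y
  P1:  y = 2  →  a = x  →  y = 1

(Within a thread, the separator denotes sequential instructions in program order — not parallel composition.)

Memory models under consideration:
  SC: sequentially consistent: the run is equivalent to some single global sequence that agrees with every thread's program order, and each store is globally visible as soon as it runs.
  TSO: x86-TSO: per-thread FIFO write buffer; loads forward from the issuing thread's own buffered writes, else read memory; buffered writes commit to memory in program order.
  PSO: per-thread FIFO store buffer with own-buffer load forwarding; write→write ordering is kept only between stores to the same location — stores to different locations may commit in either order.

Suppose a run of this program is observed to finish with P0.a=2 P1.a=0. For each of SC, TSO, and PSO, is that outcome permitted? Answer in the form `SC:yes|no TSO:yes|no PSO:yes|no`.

outcome vector order: (P0.a,P1.a)
under SC → <1 0>; <1 1>; <2 1>
under TSO → <1 0>; <1 1>; <2 0>; <2 1>
under PSO → <1 0>; <1 1>; <2 0>; <2 1>
target <2 0> ∈ {TSO,PSO}

SC:no TSO:yes PSO:yes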